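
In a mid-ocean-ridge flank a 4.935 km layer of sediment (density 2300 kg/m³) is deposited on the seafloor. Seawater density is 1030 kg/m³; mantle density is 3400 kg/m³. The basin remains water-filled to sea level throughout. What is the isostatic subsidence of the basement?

Submarine loading: the sediment displaces seawater, and the subsidence is in turn flooded, so s (ρ_m − ρ_w) = t (ρ_sed − ρ_w).
s = 4.935 km × (2300 − 1030) / (3400 − 1030) = 2.64 km.

2.64 km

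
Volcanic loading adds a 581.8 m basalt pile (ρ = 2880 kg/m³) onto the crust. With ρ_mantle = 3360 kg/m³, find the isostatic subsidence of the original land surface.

499 m

Subaerial loading: s = t ρ_load / ρ_m.
s = 581.8 m × 2880/3360 = 499 m.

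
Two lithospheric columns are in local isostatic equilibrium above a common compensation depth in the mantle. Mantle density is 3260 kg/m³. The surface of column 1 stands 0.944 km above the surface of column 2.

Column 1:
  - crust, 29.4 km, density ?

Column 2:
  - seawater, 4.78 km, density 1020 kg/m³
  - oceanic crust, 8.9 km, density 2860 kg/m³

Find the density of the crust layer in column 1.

2670 kg/m³

Take the compensation level at the base of the deeper column (depth z_c below the surface of column 1) and equate Σ ρ_i t_i down to z_c; mantle fills any gap and the z_c terms cancel.
Column 1: 29.4×ρ + (z_c − 29.4)×3260
Column 2: 0.944×0 + 4.78×1020 + 8.9×2860 + (z_c − 0.944 − 13.68)×3260
The z_c×3260 term appears on both sides and cancels. Collect the known terms of each column as K = Σ(ρt)_known − 3260 × (depth of known layers): K_1 = 0 − 3260×29.4 = −95844; K_2 = 30329.6 − 3260×(0.944 + 13.68) = −17344.64.
Balance: K_1 + 29.4×ρ = K_2, so ρ = (K_2 − K_1)/29.4 = 78499.4/29.4 = 2670 kg/m³.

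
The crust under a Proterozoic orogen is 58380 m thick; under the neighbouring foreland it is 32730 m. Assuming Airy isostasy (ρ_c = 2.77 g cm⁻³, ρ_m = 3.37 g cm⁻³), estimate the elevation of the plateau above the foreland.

4570 m

Excess crust Δ = 58380 m − 32730 m = 25650 m, split between elevation h and root r with h + r = Δ.
Airy balance ρ_c h = (ρ_m − ρ_c) r gives r = h ρ_c/(ρ_m − ρ_c), so h (1 + ρ_c/(ρ_m − ρ_c)) = Δ, i.e. h = Δ (ρ_m − ρ_c)/ρ_m.
h = 25650 m × 0.6/3.37 = 4570 m.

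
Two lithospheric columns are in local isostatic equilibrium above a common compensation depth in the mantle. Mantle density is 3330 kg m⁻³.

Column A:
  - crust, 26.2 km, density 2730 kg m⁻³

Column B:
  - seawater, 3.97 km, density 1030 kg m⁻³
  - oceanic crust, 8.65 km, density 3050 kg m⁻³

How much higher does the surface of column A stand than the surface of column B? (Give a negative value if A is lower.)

1.25 km

For any compensation level in the mantle, the mantle terms cancel and isostasy reduces to e = (Σt_A − Σt_B) − (Σ(ρt)_A − Σ(ρt)_B) / ρ_m.
Σt_A = 26.2 km; Σt_B = 12.62 km; Σ(ρt)_A = 71526; Σ(ρt)_B = 30471.6 (in km·kg m⁻³).
e = (26.2 − 12.62) − (71526 − 30471.6) / 3330 = 1.25 km.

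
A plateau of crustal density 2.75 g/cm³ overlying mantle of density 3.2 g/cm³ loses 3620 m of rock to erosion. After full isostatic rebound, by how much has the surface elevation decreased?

509 m

Rebound u = e ρ_c/ρ_m = 3620 m × 2.75/3.2 = 3111 m.
Net surface drop = e − u = 3620 m − 3111 m = e (ρ_m − ρ_c)/ρ_m = 509 m.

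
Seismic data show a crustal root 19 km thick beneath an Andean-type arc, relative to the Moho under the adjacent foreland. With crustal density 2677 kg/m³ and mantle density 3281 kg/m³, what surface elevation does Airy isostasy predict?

4.29 km

By Archimedes' principle applied to the lithosphere: ρ_c h = (ρ_m − ρ_c) r.
h = r (ρ_m − ρ_c) / ρ_c = 19 km × (3281 − 2677) / 2677 = 4.29 km.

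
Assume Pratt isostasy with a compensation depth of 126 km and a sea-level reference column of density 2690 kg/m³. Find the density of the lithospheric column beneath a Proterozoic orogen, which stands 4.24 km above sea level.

2600 kg/m³

Pratt balance: ρ_ref D = ρ (D + h).
ρ = ρ_ref D/(D + h) = 2690 × 126 km/(126 km + 4.24 km) = 2600 kg/m³.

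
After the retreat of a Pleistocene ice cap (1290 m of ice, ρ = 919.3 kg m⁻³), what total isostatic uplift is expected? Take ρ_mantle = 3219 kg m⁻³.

Removing the load lets mantle flow back in; uplift u satisfies ρ_ice t = ρ_m u.
u = t ρ_ice/ρ_m = 1290 m × 919.3/3219 = 368 m.

368 m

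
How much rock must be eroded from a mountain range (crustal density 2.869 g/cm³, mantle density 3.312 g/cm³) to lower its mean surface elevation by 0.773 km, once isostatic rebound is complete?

5.78 km

Net drop Δ = e − u = e − e ρ_c/ρ_m = e (ρ_m − ρ_c)/ρ_m.
e = Δ ρ_m/(ρ_m − ρ_c) = 0.773 km × 3.312/0.443 = 5.78 km.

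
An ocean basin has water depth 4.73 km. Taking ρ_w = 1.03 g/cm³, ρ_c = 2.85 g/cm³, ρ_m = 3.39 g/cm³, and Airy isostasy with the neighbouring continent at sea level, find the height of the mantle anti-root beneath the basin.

15.9 km

For local isostatic compensation: replacing crust with seawater at the top is compensated by replacing crust with mantle at the base: d (ρ_c − ρ_w) = a (ρ_m − ρ_c).
a = d (ρ_c − ρ_w)/(ρ_m − ρ_c) = 4.73 km × 1.82/0.54 = 15.9 km.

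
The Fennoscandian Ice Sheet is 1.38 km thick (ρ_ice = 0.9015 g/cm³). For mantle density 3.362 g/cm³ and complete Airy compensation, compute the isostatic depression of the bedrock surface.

By Archimedes' principle applied to the lithosphere: the ice load ρ_ice t is balanced by mantle displaced below, ρ_m s.
s = t ρ_ice / ρ_m = 1.38 km × 0.9015/3.362 = 0.37 km.

0.37 km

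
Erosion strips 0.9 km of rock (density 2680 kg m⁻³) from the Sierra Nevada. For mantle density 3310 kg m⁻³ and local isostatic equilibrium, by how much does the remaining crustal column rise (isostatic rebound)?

0.729 km

Unloading: uplift u = e ρ_c/ρ_m = 0.9 km × 2680/3310 = 0.729 km.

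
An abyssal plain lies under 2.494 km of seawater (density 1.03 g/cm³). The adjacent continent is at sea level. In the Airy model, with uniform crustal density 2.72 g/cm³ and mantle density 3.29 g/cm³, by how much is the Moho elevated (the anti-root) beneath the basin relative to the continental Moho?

Equating mass per unit area of the two columns: replacing crust with seawater at the top is compensated by replacing crust with mantle at the base: d (ρ_c − ρ_w) = a (ρ_m − ρ_c).
a = d (ρ_c − ρ_w)/(ρ_m − ρ_c) = 2.494 km × 1.69/0.57 = 7.39 km.

7.39 km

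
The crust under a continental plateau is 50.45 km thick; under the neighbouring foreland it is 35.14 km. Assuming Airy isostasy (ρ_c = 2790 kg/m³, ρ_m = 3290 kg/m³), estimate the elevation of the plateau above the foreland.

Excess crust Δ = 50.45 km − 35.14 km = 15.31 km, split between elevation h and root r with h + r = Δ.
Airy balance ρ_c h = (ρ_m − ρ_c) r gives r = h ρ_c/(ρ_m − ρ_c), so h (1 + ρ_c/(ρ_m − ρ_c)) = Δ, i.e. h = Δ (ρ_m − ρ_c)/ρ_m.
h = 15.31 km × 500/3290 = 2.33 km.

2.33 km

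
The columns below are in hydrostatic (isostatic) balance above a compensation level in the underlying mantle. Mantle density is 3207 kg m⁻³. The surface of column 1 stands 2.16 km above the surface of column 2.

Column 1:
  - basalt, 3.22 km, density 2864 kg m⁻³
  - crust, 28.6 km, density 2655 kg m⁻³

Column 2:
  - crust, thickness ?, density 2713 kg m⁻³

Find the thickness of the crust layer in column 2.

20.2 km

Take the compensation level at the base of the deeper column (depth z_c below the surface of column 1) and equate Σ ρ_i t_i down to z_c; mantle fills any gap and the z_c terms cancel.
Column 1: 3.22×2864 + 28.6×2655 + (z_c − 31.82)×3207
Column 2: 2.16×0 + x×2713 + (z_c − 2.16 − 0 − x)×3207
The z_c×3207 term appears on both sides and cancels. Collect the known terms of each column as K = Σ(ρt)_known − 3207 × (depth of known layers): K_1 = 85155.08 − 3207×31.82 = −16891.66; K_2 = 0 − 3207×(2.16 + 0) = −6927.12.
Balance: K_1 = K_2 − x×(3207 − 2713), so x = (K_2 − K_1)/(3207 − 2713) = 9964.54/494 = 20.2 km.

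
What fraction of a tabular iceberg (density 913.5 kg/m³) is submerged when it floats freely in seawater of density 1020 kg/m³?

Submerged fraction = ρ_obj/ρ_fluid = 913.5/1020 = 89.6%.

89.6%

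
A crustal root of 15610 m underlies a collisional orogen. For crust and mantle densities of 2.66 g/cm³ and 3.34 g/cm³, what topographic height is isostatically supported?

By Archimedes' principle applied to the lithosphere: ρ_c h = (ρ_m − ρ_c) r.
h = r (ρ_m − ρ_c) / ρ_c = 15610 m × (3.34 − 2.66) / 2.66 = 3990 m.

3990 m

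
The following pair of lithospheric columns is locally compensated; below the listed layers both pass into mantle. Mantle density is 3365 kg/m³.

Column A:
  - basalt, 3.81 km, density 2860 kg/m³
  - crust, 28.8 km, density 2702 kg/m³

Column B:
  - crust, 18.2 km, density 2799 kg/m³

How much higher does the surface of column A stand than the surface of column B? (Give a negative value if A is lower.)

For any compensation level in the mantle, the mantle terms cancel and isostasy reduces to e = (Σt_A − Σt_B) − (Σ(ρt)_A − Σ(ρt)_B) / ρ_m.
Σt_A = 32.61 km; Σt_B = 18.2 km; Σ(ρt)_A = 88714.2; Σ(ρt)_B = 50941.8 (in km·kg/m³).
e = (32.61 − 18.2) − (88714.2 − 50941.8) / 3365 = 3.18 km.

3.18 km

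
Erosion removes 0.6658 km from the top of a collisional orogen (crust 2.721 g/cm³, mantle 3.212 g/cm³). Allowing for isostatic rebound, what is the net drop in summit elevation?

Rebound u = e ρ_c/ρ_m = 0.6658 km × 2.721/3.212 = 0.564 km.
Net surface drop = e − u = 0.6658 km − 0.564 km = e (ρ_m − ρ_c)/ρ_m = 0.102 km.

0.102 km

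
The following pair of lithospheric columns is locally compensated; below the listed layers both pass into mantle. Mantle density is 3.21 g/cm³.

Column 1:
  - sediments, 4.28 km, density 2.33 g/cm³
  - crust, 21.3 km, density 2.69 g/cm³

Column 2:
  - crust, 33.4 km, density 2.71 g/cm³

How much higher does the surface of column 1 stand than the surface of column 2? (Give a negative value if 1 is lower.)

For any compensation level in the mantle, the mantle terms cancel and isostasy reduces to e = (Σt_1 − Σt_2) − (Σ(ρt)_1 − Σ(ρt)_2) / ρ_m.
Σt_1 = 25.58 km; Σt_2 = 33.4 km; Σ(ρt)_1 = 67.2694; Σ(ρt)_2 = 90.514 (in km·g/cm³).
e = (25.58 − 33.4) − (67.2694 − 90.514) / 3.21 = −0.579 km.

−0.579 km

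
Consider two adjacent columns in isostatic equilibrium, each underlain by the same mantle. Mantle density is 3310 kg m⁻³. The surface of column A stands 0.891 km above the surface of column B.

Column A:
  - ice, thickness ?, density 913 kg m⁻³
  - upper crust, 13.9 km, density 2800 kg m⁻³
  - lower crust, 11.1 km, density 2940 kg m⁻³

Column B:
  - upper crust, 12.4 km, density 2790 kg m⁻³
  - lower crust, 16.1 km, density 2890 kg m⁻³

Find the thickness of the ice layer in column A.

2.07 km

Take the compensation level at the base of the deeper column (depth z_c below the surface of column A) and equate Σ ρ_i t_i down to z_c; mantle fills any gap and the z_c terms cancel.
Column A: x×913 + 13.9×2800 + 11.1×2940 + (z_c − 25 − x)×3310
Column B: 0.891×0 + 12.4×2790 + 16.1×2890 + (z_c − 0.891 − 28.5)×3310
The z_c×3310 term appears on both sides and cancels. Collect the known terms of each column as K = Σ(ρt)_known − 3310 × (depth of known layers): K_A = 71554 − 3310×25 = −11196; K_B = 81125 − 3310×(0.891 + 28.5) = −16159.21.
Balance: K_A − x×(3310 − 913) = K_B, so x = (K_A − K_B)/(3310 − 913) = 4963.21/2397 = 2.07 km.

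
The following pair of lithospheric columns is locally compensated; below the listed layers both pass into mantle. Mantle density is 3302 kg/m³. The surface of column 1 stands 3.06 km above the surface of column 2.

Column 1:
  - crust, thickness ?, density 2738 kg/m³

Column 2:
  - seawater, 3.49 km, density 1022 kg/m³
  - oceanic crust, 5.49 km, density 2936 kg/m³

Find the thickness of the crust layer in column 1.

Take the compensation level at the base of the deeper column (depth z_c below the surface of column 1) and equate Σ ρ_i t_i down to z_c; mantle fills any gap and the z_c terms cancel.
Column 1: x×2738 + (z_c − 0 − x)×3302
Column 2: 3.06×0 + 3.49×1022 + 5.49×2936 + (z_c − 3.06 − 8.98)×3302
The z_c×3302 term appears on both sides and cancels. Collect the known terms of each column as K = Σ(ρt)_known − 3302 × (depth of known layers): K_1 = 0 − 3302×0 = 0; K_2 = 19685.42 − 3302×(3.06 + 8.98) = −20070.66.
Balance: K_1 − x×(3302 − 2738) = K_2, so x = (K_1 − K_2)/(3302 − 2738) = 20070.7/564 = 35.6 km.

35.6 km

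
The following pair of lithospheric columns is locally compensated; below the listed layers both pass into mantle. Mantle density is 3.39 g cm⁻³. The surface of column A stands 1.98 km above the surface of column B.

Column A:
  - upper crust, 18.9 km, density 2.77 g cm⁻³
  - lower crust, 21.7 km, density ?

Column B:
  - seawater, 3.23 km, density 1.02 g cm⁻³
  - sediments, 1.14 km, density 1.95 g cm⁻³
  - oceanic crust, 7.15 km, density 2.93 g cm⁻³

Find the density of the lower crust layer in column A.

3.04 g cm⁻³

Take the compensation level at the base of the deeper column (depth z_c below the surface of column A) and equate Σ ρ_i t_i down to z_c; mantle fills any gap and the z_c terms cancel.
Column A: 18.9×2.77 + 21.7×ρ + (z_c − 40.6)×3.39
Column B: 1.98×0 + 3.23×1.02 + 1.14×1.95 + 7.15×2.93 + (z_c − 1.98 − 11.52)×3.39
The z_c×3.39 term appears on both sides and cancels. Collect the known terms of each column as K = Σ(ρt)_known − 3.39 × (depth of known layers): K_A = 52.353 − 3.39×40.6 = −85.281; K_B = 26.4671 − 3.39×(1.98 + 11.52) = −19.2979.
Balance: K_A + 21.7×ρ = K_B, so ρ = (K_B − K_A)/21.7 = 65.9831/21.7 = 3.04 g cm⁻³.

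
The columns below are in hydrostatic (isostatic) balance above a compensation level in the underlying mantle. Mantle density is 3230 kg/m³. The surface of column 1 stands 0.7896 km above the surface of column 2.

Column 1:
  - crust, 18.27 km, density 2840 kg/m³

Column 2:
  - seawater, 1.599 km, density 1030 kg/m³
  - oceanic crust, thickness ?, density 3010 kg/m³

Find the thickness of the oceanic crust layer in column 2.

Take the compensation level at the base of the deeper column (depth z_c below the surface of column 1) and equate Σ ρ_i t_i down to z_c; mantle fills any gap and the z_c terms cancel.
Column 1: 18.27×2840 + (z_c − 18.27)×3230
Column 2: 0.7896×0 + 1.599×1030 + x×3010 + (z_c − 0.7896 − 1.599 − x)×3230
The z_c×3230 term appears on both sides and cancels. Collect the known terms of each column as K = Σ(ρt)_known − 3230 × (depth of known layers): K_1 = 51886.8 − 3230×18.27 = −7125.3; K_2 = 1646.97 − 3230×(0.7896 + 1.599) = −6068.208.
Balance: K_1 = K_2 − x×(3230 − 3010), so x = (K_2 − K_1)/(3230 − 3010) = 1057.09/220 = 4.8 km.

4.8 km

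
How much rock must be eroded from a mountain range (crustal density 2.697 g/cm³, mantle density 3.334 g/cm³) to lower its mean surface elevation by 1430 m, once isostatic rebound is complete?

7480 m

Net drop Δ = e − u = e − e ρ_c/ρ_m = e (ρ_m − ρ_c)/ρ_m.
e = Δ ρ_m/(ρ_m − ρ_c) = 1430 m × 3.334/0.637 = 7480 m.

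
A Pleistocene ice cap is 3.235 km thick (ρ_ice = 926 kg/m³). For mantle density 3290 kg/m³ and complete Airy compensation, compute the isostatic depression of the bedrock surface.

0.911 km

For local isostatic compensation: the ice load ρ_ice t is balanced by mantle displaced below, ρ_m s.
s = t ρ_ice / ρ_m = 3.235 km × 926/3290 = 0.911 km.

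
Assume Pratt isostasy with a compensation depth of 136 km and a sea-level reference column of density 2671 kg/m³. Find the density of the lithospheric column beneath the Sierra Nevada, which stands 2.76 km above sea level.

2620 kg/m³

Pratt balance: ρ_ref D = ρ (D + h).
ρ = ρ_ref D/(D + h) = 2671 × 136 km/(136 km + 2.76 km) = 2620 kg/m³.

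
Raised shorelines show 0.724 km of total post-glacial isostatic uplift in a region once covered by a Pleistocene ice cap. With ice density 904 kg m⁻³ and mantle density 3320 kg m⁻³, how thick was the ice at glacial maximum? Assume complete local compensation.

u = t ρ_ice/ρ_m → t = u ρ_m/ρ_ice = 0.724 km × 3320/904 = 2.66 km.

2.66 km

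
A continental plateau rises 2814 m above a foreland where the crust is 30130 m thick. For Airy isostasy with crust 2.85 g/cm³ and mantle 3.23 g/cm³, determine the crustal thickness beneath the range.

54000 m

Root depth r = h ρ_c / (ρ_m − ρ_c) = 2814 m × 2.85 / 0.38 = 21100 m.
Total thickness = T + h + r = 30130 m + 2814 m + 21100 m = 54000 m.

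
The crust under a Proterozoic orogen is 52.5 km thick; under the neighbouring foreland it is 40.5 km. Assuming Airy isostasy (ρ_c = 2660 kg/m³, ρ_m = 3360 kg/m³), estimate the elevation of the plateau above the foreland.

2.5 km

Excess crust Δ = 52.5 km − 40.5 km = 12 km, split between elevation h and root r with h + r = Δ.
Airy balance ρ_c h = (ρ_m − ρ_c) r gives r = h ρ_c/(ρ_m − ρ_c), so h (1 + ρ_c/(ρ_m − ρ_c)) = Δ, i.e. h = Δ (ρ_m − ρ_c)/ρ_m.
h = 12 km × 700/3360 = 2.5 km.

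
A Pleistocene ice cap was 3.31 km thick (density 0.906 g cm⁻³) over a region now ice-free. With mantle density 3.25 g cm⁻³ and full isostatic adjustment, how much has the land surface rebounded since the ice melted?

Removing the load lets mantle flow back in; uplift u satisfies ρ_ice t = ρ_m u.
u = t ρ_ice/ρ_m = 3.31 km × 0.906/3.25 = 0.923 km.

0.923 km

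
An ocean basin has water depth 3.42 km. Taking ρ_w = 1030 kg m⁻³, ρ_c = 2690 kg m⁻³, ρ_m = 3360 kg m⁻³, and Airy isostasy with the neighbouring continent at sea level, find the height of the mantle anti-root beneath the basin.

Isostatic balance requires: replacing crust with seawater at the top is compensated by replacing crust with mantle at the base: d (ρ_c − ρ_w) = a (ρ_m − ρ_c).
a = d (ρ_c − ρ_w)/(ρ_m − ρ_c) = 3.42 km × 1660/670 = 8.47 km.

8.47 km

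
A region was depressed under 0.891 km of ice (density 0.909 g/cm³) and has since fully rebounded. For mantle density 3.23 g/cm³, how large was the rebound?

0.251 km

Removing the load lets mantle flow back in; uplift u satisfies ρ_ice t = ρ_m u.
u = t ρ_ice/ρ_m = 0.891 km × 0.909/3.23 = 0.251 km.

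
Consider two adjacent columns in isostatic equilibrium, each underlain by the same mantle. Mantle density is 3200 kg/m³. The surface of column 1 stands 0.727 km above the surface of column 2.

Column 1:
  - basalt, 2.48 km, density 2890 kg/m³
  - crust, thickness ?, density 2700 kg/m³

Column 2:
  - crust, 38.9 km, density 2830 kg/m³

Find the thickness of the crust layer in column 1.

31.9 km

Take the compensation level at the base of the deeper column (depth z_c below the surface of column 1) and equate Σ ρ_i t_i down to z_c; mantle fills any gap and the z_c terms cancel.
Column 1: 2.48×2890 + x×2700 + (z_c − 2.48 − x)×3200
Column 2: 0.727×0 + 38.9×2830 + (z_c − 0.727 − 38.9)×3200
The z_c×3200 term appears on both sides and cancels. Collect the known terms of each column as K = Σ(ρt)_known − 3200 × (depth of known layers): K_1 = 7167.2 − 3200×2.48 = −768.8; K_2 = 110087 − 3200×(0.727 + 38.9) = −16719.4.
Balance: K_1 − x×(3200 − 2700) = K_2, so x = (K_1 − K_2)/(3200 − 2700) = 15950.6/500 = 31.9 km.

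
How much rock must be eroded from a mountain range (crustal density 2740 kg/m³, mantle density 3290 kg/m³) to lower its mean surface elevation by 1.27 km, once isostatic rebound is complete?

Net drop Δ = e − u = e − e ρ_c/ρ_m = e (ρ_m − ρ_c)/ρ_m.
e = Δ ρ_m/(ρ_m − ρ_c) = 1.27 km × 3290/550 = 7.6 km.

7.6 km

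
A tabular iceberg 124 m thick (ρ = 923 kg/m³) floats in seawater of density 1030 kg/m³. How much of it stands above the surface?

12.9 m

Floating equilibrium: submerged depth d = t ρ_obj/ρ_fluid = 124 m × 923/1030 = 111.1 m.
Freeboard = t − d = 124 m − 111.1 m = 12.9 m.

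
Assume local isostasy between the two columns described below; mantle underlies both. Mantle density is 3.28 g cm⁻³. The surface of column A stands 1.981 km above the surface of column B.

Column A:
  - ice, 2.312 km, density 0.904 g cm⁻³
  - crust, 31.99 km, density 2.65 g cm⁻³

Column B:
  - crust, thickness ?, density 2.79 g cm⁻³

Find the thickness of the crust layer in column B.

39.1 km

Take the compensation level at the base of the deeper column (depth z_c below the surface of column A) and equate Σ ρ_i t_i down to z_c; mantle fills any gap and the z_c terms cancel.
Column A: 2.312×0.904 + 31.99×2.65 + (z_c − 34.302)×3.28
Column B: 1.981×0 + x×2.79 + (z_c − 1.981 − 0 − x)×3.28
The z_c×3.28 term appears on both sides and cancels. Collect the known terms of each column as K = Σ(ρt)_known − 3.28 × (depth of known layers): K_A = 86.863548 − 3.28×34.302 = −25.647012; K_B = 0 − 3.28×(1.981 + 0) = −6.49768.
Balance: K_A = K_B − x×(3.28 − 2.79), so x = (K_B − K_A)/(3.28 − 2.79) = 19.1493/0.49 = 39.1 km.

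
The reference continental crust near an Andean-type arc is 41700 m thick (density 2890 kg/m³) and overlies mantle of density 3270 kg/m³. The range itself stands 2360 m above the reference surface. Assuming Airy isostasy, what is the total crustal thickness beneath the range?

62000 m

Root depth r = h ρ_c / (ρ_m − ρ_c) = 2360 m × 2890 / 380 = 17950 m.
Total thickness = T + h + r = 41700 m + 2360 m + 17950 m = 62000 m.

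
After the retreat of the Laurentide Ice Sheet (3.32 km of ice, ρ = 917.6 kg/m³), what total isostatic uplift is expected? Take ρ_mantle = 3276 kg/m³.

0.93 km

Removing the load lets mantle flow back in; uplift u satisfies ρ_ice t = ρ_m u.
u = t ρ_ice/ρ_m = 3.32 km × 917.6/3276 = 0.93 km.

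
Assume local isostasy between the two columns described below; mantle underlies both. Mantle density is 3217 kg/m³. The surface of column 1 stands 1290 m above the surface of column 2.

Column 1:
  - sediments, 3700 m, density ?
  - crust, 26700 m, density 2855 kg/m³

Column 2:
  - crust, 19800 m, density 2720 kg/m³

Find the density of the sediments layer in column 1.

Take the compensation level at the base of the deeper column (depth z_c below the surface of column 1) and equate Σ ρ_i t_i down to z_c; mantle fills any gap and the z_c terms cancel.
Column 1: 3700×ρ + 26700×2855 + (z_c − 30400)×3217
Column 2: 1290×0 + 19800×2720 + (z_c − 1290 − 19800)×3217
The z_c×3217 term appears on both sides and cancels. Collect the known terms of each column as K = Σ(ρt)_known − 3217 × (depth of known layers): K_1 = 76228500 − 3217×30400 = −21568300; K_2 = 53856000 − 3217×(1290 + 19800) = −13990530.
Balance: K_1 + 3700×ρ = K_2, so ρ = (K_2 − K_1)/3700 = 7577770/3700 = 2050 kg/m³.

2050 kg/m³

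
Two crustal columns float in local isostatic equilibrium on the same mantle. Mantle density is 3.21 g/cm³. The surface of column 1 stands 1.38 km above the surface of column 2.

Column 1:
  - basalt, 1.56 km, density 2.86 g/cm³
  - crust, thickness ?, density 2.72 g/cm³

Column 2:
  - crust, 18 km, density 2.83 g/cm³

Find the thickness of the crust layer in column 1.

Take the compensation level at the base of the deeper column (depth z_c below the surface of column 1) and equate Σ ρ_i t_i down to z_c; mantle fills any gap and the z_c terms cancel.
Column 1: 1.56×2.86 + x×2.72 + (z_c − 1.56 − x)×3.21
Column 2: 1.38×0 + 18×2.83 + (z_c − 1.38 − 18)×3.21
The z_c×3.21 term appears on both sides and cancels. Collect the known terms of each column as K = Σ(ρt)_known − 3.21 × (depth of known layers): K_1 = 4.4616 − 3.21×1.56 = −0.546; K_2 = 50.94 − 3.21×(1.38 + 18) = −11.2698.
Balance: K_1 − x×(3.21 − 2.72) = K_2, so x = (K_1 − K_2)/(3.21 − 2.72) = 10.7238/0.49 = 21.9 km.

21.9 km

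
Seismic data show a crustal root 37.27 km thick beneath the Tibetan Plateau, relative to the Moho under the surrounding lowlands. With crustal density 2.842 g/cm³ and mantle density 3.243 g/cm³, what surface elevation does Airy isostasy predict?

By Archimedes' principle applied to the lithosphere: ρ_c h = (ρ_m − ρ_c) r.
h = r (ρ_m − ρ_c) / ρ_c = 37.27 km × (3.243 − 2.842) / 2.842 = 5.26 km.

5.26 km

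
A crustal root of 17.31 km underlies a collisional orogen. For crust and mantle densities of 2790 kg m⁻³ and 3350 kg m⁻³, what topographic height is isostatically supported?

3.47 km

Isostatic balance requires: ρ_c h = (ρ_m − ρ_c) r.
h = r (ρ_m − ρ_c) / ρ_c = 17.31 km × (3350 − 2790) / 2790 = 3.47 km.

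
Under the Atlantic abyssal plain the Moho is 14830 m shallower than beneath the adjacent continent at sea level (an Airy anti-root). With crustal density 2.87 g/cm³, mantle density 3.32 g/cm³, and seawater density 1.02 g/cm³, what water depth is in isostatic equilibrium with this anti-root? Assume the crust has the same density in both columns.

3610 m

Replacing a thickness d of crust by seawater at the top must be balanced by replacing crust with mantle at the base: d (ρ_c − ρ_w) = a (ρ_m − ρ_c).
d = a (ρ_m − ρ_c)/(ρ_c − ρ_w) = 14830 m × 0.45/1.85 = 3610 m.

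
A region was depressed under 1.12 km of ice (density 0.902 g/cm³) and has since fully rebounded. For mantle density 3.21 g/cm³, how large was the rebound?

Removing the load lets mantle flow back in; uplift u satisfies ρ_ice t = ρ_m u.
u = t ρ_ice/ρ_m = 1.12 km × 0.902/3.21 = 0.315 km.

0.315 km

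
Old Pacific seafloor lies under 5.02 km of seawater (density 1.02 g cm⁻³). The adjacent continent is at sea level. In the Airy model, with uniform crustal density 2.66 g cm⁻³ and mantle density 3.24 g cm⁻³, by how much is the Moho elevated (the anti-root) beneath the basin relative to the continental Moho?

14.2 km

Equating mass per unit area of the two columns: replacing crust with seawater at the top is compensated by replacing crust with mantle at the base: d (ρ_c − ρ_w) = a (ρ_m − ρ_c).
a = d (ρ_c − ρ_w)/(ρ_m − ρ_c) = 5.02 km × 1.64/0.58 = 14.2 km.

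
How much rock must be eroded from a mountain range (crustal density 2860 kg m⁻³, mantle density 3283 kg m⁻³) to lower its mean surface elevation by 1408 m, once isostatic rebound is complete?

10900 m

Net drop Δ = e − u = e − e ρ_c/ρ_m = e (ρ_m − ρ_c)/ρ_m.
e = Δ ρ_m/(ρ_m − ρ_c) = 1408 m × 3283/423 = 10900 m.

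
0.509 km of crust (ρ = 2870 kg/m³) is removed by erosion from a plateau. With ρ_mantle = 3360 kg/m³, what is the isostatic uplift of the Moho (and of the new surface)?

Unloading: uplift u = e ρ_c/ρ_m = 0.509 km × 2870/3360 = 0.435 km.

0.435 km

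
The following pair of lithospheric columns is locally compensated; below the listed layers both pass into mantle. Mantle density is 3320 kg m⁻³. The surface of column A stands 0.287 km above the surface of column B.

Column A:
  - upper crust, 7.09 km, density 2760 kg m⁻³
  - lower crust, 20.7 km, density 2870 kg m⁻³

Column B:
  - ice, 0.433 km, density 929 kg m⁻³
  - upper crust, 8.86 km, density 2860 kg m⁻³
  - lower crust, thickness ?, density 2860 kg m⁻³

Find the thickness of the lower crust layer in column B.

15.7 km

Take the compensation level at the base of the deeper column (depth z_c below the surface of column A) and equate Σ ρ_i t_i down to z_c; mantle fills any gap and the z_c terms cancel.
Column A: 7.09×2760 + 20.7×2870 + (z_c − 27.79)×3320
Column B: 0.287×0 + 0.433×929 + 8.86×2860 + x×2860 + (z_c − 0.287 − 9.293 − x)×3320
The z_c×3320 term appears on both sides and cancels. Collect the known terms of each column as K = Σ(ρt)_known − 3320 × (depth of known layers): K_A = 78977.4 − 3320×27.79 = −13285.4; K_B = 25741.857 − 3320×(0.287 + 9.293) = −6063.743.
Balance: K_A = K_B − x×(3320 − 2860), so x = (K_B − K_A)/(3320 − 2860) = 7221.66/460 = 15.7 km.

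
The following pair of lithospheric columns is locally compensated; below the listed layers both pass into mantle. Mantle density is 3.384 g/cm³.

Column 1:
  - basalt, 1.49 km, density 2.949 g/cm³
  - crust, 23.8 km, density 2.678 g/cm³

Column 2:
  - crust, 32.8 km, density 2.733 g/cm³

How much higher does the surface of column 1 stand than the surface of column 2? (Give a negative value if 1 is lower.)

−1.15 km

For any compensation level in the mantle, the mantle terms cancel and isostasy reduces to e = (Σt_1 − Σt_2) − (Σ(ρt)_1 − Σ(ρt)_2) / ρ_m.
Σt_1 = 25.29 km; Σt_2 = 32.8 km; Σ(ρt)_1 = 68.13041; Σ(ρt)_2 = 89.6424 (in km·g/cm³).
e = (25.29 − 32.8) − (68.13041 − 89.6424) / 3.384 = −1.15 km.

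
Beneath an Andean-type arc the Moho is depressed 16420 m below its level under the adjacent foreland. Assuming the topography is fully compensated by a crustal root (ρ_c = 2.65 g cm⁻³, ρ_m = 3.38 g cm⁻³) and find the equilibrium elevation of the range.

Equating mass per unit area of the two columns: ρ_c h = (ρ_m − ρ_c) r.
h = r (ρ_m − ρ_c) / ρ_c = 16420 m × (3.38 − 2.65) / 2.65 = 4520 m.

4520 m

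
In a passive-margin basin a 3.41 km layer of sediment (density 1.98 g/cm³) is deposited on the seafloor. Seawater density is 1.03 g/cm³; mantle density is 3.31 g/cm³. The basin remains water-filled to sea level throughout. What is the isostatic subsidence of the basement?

Submarine loading: the sediment displaces seawater, and the subsidence is in turn flooded, so s (ρ_m − ρ_w) = t (ρ_sed − ρ_w).
s = 3.41 km × (1.98 − 1.03) / (3.31 − 1.03) = 1.42 km.

1.42 km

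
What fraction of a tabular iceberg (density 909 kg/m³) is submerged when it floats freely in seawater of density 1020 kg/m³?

89.1%

Submerged fraction = ρ_obj/ρ_fluid = 909/1020 = 89.1%.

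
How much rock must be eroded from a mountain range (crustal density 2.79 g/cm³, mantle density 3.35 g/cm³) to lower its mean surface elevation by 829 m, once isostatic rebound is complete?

4960 m

Net drop Δ = e − u = e − e ρ_c/ρ_m = e (ρ_m − ρ_c)/ρ_m.
e = Δ ρ_m/(ρ_m − ρ_c) = 829 m × 3.35/0.56 = 4960 m.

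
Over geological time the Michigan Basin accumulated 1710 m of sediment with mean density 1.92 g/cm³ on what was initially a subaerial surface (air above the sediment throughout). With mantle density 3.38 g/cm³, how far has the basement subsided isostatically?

Subaerial load: s = t ρ_sed / ρ_m = 1710 m × 1.92/3.38 = 971 m.

971 m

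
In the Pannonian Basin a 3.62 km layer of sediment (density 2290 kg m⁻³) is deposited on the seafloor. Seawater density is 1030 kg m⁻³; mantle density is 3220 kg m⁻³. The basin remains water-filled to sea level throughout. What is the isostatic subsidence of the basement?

Submarine loading: the sediment displaces seawater, and the subsidence is in turn flooded, so s (ρ_m − ρ_w) = t (ρ_sed − ρ_w).
s = 3.62 km × (2290 − 1030) / (3220 − 1030) = 2.08 km.

2.08 km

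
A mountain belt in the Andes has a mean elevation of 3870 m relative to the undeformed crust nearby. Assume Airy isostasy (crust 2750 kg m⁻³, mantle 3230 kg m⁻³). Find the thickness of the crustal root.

22200 m

In Airy isostatic equilibrium: the weight of the topography is balanced by the buoyancy of the root, ρ_c h = (ρ_m − ρ_c) r.
r = h · ρ_c / (ρ_m − ρ_c) = 3870 m × 2750 / (3230 − 2750) = 22200 m.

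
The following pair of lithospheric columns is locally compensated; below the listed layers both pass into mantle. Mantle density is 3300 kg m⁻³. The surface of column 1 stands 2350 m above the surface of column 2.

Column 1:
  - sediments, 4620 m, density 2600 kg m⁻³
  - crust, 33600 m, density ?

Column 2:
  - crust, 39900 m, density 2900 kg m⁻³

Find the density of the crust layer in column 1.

Take the compensation level at the base of the deeper column (depth z_c below the surface of column 1) and equate Σ ρ_i t_i down to z_c; mantle fills any gap and the z_c terms cancel.
Column 1: 4620×2600 + 33600×ρ + (z_c − 38220)×3300
Column 2: 2350×0 + 39900×2900 + (z_c − 2350 − 39900)×3300
The z_c×3300 term appears on both sides and cancels. Collect the known terms of each column as K = Σ(ρt)_known − 3300 × (depth of known layers): K_1 = 12012000 − 3300×38220 = −114114000; K_2 = 115710000 − 3300×(2350 + 39900) = −23715000.
Balance: K_1 + 33600×ρ = K_2, so ρ = (K_2 − K_1)/33600 = 90399000/33600 = 2690 kg m⁻³.

2690 kg m⁻³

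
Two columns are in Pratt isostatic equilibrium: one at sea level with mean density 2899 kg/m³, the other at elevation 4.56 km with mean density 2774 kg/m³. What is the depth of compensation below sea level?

ρ_ref D = ρ (D + h) → D (ρ_ref − ρ) = ρ h.
D = ρ h/(ρ_ref − ρ) = 2774 × 4.56 km/(2899 − 2774) = 101 km.

101 km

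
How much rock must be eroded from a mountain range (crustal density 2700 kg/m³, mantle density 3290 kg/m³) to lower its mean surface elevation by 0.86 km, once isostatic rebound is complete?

Net drop Δ = e − u = e − e ρ_c/ρ_m = e (ρ_m − ρ_c)/ρ_m.
e = Δ ρ_m/(ρ_m − ρ_c) = 0.86 km × 3290/590 = 4.8 km.

4.8 km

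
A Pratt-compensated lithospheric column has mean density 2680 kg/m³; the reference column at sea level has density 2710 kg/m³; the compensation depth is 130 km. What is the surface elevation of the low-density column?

ρ_ref D = ρ (D + h) → h = D (ρ_ref − ρ)/ρ.
h = 130 km × (2710 − 2680)/2680 = 1.46 km.

1.46 km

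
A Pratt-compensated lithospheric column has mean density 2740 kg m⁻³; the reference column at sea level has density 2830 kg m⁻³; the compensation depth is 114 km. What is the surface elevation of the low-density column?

ρ_ref D = ρ (D + h) → h = D (ρ_ref − ρ)/ρ.
h = 114 km × (2830 − 2740)/2740 = 3.74 km.

3.74 km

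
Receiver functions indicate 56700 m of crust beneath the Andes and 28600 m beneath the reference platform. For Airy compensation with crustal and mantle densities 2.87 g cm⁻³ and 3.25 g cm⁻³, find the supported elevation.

3290 m

Excess crust Δ = 56700 m − 28600 m = 28100 m, split between elevation h and root r with h + r = Δ.
Airy balance ρ_c h = (ρ_m − ρ_c) r gives r = h ρ_c/(ρ_m − ρ_c), so h (1 + ρ_c/(ρ_m − ρ_c)) = Δ, i.e. h = Δ (ρ_m − ρ_c)/ρ_m.
h = 28100 m × 0.38/3.25 = 3290 m.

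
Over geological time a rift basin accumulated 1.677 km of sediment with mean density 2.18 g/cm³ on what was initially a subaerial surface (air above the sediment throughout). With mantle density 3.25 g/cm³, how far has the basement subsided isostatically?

Subaerial load: s = t ρ_sed / ρ_m = 1.677 km × 2.18/3.25 = 1.12 km.

1.12 km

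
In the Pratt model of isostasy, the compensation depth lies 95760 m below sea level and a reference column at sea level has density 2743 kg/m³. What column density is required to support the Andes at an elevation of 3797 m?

Pratt balance: ρ_ref D = ρ (D + h).
ρ = ρ_ref D/(D + h) = 2743 × 95760 m/(95760 m + 3797 m) = 2640 kg/m³.

2640 kg/m³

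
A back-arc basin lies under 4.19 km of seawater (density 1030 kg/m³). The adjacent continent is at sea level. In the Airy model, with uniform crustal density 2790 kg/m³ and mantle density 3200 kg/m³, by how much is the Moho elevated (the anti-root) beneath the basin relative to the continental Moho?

Isostatic balance requires: replacing crust with seawater at the top is compensated by replacing crust with mantle at the base: d (ρ_c − ρ_w) = a (ρ_m − ρ_c).
a = d (ρ_c − ρ_w)/(ρ_m − ρ_c) = 4.19 km × 1760/410 = 18 km.

18 km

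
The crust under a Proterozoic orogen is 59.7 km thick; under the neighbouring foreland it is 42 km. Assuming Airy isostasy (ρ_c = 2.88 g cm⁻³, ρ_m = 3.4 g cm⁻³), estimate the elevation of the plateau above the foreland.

Excess crust Δ = 59.7 km − 42 km = 17.7 km, split between elevation h and root r with h + r = Δ.
Airy balance ρ_c h = (ρ_m − ρ_c) r gives r = h ρ_c/(ρ_m − ρ_c), so h (1 + ρ_c/(ρ_m − ρ_c)) = Δ, i.e. h = Δ (ρ_m − ρ_c)/ρ_m.
h = 17.7 km × 0.52/3.4 = 2.71 km.

2.71 km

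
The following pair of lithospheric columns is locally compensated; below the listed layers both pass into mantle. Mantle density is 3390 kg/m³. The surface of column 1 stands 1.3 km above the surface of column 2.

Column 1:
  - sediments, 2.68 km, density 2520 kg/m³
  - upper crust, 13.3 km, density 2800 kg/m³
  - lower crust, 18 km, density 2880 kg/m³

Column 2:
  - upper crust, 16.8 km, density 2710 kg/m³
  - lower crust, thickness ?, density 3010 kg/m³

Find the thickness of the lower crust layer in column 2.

9.28 km

Take the compensation level at the base of the deeper column (depth z_c below the surface of column 1) and equate Σ ρ_i t_i down to z_c; mantle fills any gap and the z_c terms cancel.
Column 1: 2.68×2520 + 13.3×2800 + 18×2880 + (z_c − 33.98)×3390
Column 2: 1.3×0 + 16.8×2710 + x×3010 + (z_c − 1.3 − 16.8 − x)×3390
The z_c×3390 term appears on both sides and cancels. Collect the known terms of each column as K = Σ(ρt)_known − 3390 × (depth of known layers): K_1 = 95833.6 − 3390×33.98 = −19358.6; K_2 = 45528 − 3390×(1.3 + 16.8) = −15831.
Balance: K_1 = K_2 − x×(3390 − 3010), so x = (K_2 − K_1)/(3390 − 3010) = 3527.6/380 = 9.28 km.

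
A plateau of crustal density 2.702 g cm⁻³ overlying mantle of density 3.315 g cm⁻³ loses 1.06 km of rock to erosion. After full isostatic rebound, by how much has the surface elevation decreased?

0.196 km

Rebound u = e ρ_c/ρ_m = 1.06 km × 2.702/3.315 = 0.864 km.
Net surface drop = e − u = 1.06 km − 0.864 km = e (ρ_m − ρ_c)/ρ_m = 0.196 km.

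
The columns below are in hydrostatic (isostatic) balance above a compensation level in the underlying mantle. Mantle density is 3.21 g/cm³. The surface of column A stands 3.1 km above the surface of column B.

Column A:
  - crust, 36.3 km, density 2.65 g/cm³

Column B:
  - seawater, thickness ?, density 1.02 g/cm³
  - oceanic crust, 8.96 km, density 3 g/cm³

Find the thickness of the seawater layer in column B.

Take the compensation level at the base of the deeper column (depth z_c below the surface of column A) and equate Σ ρ_i t_i down to z_c; mantle fills any gap and the z_c terms cancel.
Column A: 36.3×2.65 + (z_c − 36.3)×3.21
Column B: 3.1×0 + x×1.02 + 8.96×3 + (z_c − 3.1 − 8.96 − x)×3.21
The z_c×3.21 term appears on both sides and cancels. Collect the known terms of each column as K = Σ(ρt)_known − 3.21 × (depth of known layers): K_A = 96.195 − 3.21×36.3 = −20.328; K_B = 26.88 − 3.21×(3.1 + 8.96) = −11.8326.
Balance: K_A = K_B − x×(3.21 − 1.02), so x = (K_B − K_A)/(3.21 − 1.02) = 8.4954/2.19 = 3.88 km.

3.88 km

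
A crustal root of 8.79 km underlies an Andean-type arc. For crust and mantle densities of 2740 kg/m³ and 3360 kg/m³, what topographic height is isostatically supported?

1.99 km

In Airy isostatic equilibrium: ρ_c h = (ρ_m − ρ_c) r.
h = r (ρ_m − ρ_c) / ρ_c = 8.79 km × (3360 − 2740) / 2740 = 1.99 km.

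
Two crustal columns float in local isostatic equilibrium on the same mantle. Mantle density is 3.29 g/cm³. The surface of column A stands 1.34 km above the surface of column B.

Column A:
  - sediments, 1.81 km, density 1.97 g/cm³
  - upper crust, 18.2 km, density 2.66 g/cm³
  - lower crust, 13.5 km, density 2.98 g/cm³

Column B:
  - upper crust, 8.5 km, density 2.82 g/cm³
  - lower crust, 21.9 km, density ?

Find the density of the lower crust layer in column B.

2.85 g/cm³

Take the compensation level at the base of the deeper column (depth z_c below the surface of column A) and equate Σ ρ_i t_i down to z_c; mantle fills any gap and the z_c terms cancel.
Column A: 1.81×1.97 + 18.2×2.66 + 13.5×2.98 + (z_c − 33.51)×3.29
Column B: 1.34×0 + 8.5×2.82 + 21.9×ρ + (z_c − 1.34 − 30.4)×3.29
The z_c×3.29 term appears on both sides and cancels. Collect the known terms of each column as K = Σ(ρt)_known − 3.29 × (depth of known layers): K_A = 92.2077 − 3.29×33.51 = −18.0402; K_B = 23.97 − 3.29×(1.34 + 30.4) = −80.4546.
Balance: K_A = K_B + 21.9×ρ, so ρ = (K_A − K_B)/21.9 = 62.4144/21.9 = 2.85 g/cm³.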